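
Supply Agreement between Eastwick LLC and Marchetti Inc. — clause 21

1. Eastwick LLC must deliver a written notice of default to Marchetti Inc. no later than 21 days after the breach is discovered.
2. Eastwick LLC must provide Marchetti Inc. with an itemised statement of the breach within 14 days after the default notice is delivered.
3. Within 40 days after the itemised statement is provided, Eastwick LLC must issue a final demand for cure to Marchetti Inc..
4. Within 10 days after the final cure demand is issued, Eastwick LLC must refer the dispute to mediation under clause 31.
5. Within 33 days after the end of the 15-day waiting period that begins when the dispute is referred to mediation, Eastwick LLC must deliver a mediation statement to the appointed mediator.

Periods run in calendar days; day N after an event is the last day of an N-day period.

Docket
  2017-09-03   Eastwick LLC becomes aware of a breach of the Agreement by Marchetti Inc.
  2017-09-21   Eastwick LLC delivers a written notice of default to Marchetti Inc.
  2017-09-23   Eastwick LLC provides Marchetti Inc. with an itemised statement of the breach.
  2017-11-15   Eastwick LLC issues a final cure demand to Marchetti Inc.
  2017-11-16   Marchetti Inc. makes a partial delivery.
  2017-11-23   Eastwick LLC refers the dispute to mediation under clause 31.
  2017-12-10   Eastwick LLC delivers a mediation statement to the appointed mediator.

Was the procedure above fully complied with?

(1) due by 2017-09-03 + 21 days = 2017-09-24; completed 2017-09-21, before the deadline.
(2) due by 2017-09-21 + 14 days = 2017-10-05; done 2017-09-23 — timely.
(3) due by 2017-09-23 + 40 days = 2017-11-02; not done until 2017-11-15, 13 days after the deadline.
Later steps need not be reached.

No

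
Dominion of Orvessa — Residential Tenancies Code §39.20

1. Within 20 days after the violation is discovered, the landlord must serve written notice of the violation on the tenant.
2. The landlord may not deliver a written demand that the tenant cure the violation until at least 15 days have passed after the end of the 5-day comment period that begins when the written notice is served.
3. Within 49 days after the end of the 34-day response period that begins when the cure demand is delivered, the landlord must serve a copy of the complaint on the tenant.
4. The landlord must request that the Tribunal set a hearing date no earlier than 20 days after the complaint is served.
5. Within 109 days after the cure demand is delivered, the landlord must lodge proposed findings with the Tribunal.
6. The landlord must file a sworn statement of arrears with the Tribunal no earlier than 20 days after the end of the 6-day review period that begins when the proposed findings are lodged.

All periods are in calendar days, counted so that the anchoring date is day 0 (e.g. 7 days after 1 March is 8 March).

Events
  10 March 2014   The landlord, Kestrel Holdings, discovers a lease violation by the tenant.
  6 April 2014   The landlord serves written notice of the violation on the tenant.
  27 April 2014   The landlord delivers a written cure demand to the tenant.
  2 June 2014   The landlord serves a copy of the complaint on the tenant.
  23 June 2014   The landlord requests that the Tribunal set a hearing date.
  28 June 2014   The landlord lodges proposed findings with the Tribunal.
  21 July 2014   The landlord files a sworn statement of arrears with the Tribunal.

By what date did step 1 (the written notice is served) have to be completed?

30 March 2014

Step 1 runs from 10 March 2014, when the violation is discovered. 20 days after 10 March 2014 is 30 March 2014.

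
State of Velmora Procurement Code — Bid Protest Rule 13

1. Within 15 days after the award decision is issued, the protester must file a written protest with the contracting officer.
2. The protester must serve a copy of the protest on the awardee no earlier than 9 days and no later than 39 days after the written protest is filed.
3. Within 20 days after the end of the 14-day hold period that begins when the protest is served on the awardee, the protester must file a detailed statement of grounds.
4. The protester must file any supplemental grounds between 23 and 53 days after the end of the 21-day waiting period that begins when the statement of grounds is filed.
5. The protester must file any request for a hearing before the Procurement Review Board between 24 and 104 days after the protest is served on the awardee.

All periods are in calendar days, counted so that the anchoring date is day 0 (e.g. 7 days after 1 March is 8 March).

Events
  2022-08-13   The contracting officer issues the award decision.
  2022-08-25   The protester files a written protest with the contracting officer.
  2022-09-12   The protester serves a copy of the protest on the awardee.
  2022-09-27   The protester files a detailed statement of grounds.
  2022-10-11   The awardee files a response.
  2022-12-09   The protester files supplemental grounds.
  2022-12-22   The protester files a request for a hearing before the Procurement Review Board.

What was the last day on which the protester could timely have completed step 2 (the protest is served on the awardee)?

Step 2 runs from 2022-08-25, when the written protest is filed. The window is 9–39 days after 2022-08-25; it closes on 2022-10-03.

2022-10-03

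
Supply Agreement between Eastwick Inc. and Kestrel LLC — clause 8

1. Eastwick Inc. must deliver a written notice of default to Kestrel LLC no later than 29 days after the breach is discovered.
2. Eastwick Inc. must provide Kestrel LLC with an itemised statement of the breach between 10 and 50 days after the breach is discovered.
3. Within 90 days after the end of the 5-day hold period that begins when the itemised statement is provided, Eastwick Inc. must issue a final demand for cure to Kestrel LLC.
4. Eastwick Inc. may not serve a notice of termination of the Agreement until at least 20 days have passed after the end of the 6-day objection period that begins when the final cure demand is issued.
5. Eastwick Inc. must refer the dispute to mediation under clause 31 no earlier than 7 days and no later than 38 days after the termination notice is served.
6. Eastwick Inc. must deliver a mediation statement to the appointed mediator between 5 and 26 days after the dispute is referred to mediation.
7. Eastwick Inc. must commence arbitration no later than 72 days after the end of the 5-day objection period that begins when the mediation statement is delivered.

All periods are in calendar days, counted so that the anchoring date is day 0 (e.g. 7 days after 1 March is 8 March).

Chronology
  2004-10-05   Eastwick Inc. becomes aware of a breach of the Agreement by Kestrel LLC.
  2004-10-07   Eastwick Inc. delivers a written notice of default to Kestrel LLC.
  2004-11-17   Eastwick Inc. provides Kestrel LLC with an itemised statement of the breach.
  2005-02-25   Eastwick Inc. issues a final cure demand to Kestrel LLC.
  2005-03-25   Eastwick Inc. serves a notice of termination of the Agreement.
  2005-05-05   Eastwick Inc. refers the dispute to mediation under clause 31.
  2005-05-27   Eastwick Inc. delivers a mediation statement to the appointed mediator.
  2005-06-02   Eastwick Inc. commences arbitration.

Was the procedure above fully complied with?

Step 1: 29 days after 2004-10-05 (when the breach is discovered) is 2004-11-03; completed 2004-10-07, before the deadline.
Step 2: the window is 10–50 days after 2004-10-05 (when the breach is discovered), so 2004-10-15 through 2004-11-24; 2004-11-17 falls inside that range.
Step 3: 90 days after 2004-11-22 (end of the 5-day hold period, which began when the itemised statement is provided on 2004-11-17) is 2005-02-20; 2005-02-25 misses that deadline by 5 days.

No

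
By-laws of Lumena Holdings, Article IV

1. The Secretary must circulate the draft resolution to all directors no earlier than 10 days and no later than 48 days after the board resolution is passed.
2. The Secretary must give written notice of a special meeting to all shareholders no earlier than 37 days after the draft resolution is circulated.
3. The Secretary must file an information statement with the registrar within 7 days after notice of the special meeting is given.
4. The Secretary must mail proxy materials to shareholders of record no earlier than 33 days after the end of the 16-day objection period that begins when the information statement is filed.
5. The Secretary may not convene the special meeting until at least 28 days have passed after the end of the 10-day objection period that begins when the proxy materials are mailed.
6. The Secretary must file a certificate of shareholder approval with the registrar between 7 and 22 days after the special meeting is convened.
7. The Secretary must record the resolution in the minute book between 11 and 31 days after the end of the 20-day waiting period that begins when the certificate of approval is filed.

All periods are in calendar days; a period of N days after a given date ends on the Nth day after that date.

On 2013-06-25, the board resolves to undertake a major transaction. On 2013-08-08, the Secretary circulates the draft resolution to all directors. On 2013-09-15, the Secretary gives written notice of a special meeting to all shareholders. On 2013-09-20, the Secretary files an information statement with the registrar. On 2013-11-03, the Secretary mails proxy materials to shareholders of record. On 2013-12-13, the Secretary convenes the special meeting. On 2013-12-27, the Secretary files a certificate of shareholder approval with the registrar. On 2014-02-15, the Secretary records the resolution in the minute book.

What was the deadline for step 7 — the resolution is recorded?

The certificate of approval is filed on 2013-12-27; the 20-day waiting period therefore ends 2014-01-16, and step 7 runs from that date. The window is 11–31 days after 2014-01-16; it closes on 2014-02-16.

2014-02-16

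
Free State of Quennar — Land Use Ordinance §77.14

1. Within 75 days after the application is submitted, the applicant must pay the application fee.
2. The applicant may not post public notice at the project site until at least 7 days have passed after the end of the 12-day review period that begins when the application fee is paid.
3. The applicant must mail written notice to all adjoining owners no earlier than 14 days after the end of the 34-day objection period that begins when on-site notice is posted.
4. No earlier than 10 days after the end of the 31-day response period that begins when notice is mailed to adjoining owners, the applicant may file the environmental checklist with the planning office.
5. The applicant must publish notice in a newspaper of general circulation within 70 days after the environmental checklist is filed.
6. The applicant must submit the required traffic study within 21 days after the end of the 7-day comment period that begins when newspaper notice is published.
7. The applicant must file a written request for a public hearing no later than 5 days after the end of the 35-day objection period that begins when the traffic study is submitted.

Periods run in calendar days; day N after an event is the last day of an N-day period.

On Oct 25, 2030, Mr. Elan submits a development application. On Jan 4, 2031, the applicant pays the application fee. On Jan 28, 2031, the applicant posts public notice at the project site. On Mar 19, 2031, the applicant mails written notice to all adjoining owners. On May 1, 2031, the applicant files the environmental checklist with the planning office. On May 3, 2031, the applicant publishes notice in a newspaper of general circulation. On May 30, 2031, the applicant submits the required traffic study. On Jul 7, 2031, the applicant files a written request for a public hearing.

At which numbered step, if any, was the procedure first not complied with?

Step 1: 75 days after Oct 25, 2030 (when the application is submitted) is Jan 8, 2031; Jan 4, 2031 is within that limit.
Step 2: the earliest permitted date is 7 days after Jan 16, 2031 (end of the 12-day review period, which began when the application fee is paid on Jan 4, 2031), i.e. Jan 23, 2031; Jan 28, 2031 is on or after that date.
Step 3: the earliest permitted date is 14 days after Mar 3, 2031 (end of the 34-day objection period, which began when on-site notice is posted on Jan 28, 2031), i.e. Mar 17, 2031; Mar 19, 2031 is on or after that date.
Step 4: the earliest permitted date is 10 days after Apr 19, 2031 (end of the 31-day response period, which began when notice is mailed to adjoining owners on Mar 19, 2031), i.e. Apr 29, 2031; May 1, 2031 is on or after that date.
Step 5: 70 days after May 1, 2031 (when the environmental checklist is filed) is Jul 10, 2031; done May 3, 2031 — timely.
Step 6: 21 days after May 10, 2031 (end of the 7-day comment period, which began when newspaper notice is published on May 3, 2031) is May 31, 2031; done May 30, 2031 — timely.
Step 7: 5 days after Jul 4, 2031 (end of the 35-day objection period, which began when the traffic study is submitted on May 30, 2031) is Jul 9, 2031; done Jul 7, 2031 — timely.

None — every step was satisfied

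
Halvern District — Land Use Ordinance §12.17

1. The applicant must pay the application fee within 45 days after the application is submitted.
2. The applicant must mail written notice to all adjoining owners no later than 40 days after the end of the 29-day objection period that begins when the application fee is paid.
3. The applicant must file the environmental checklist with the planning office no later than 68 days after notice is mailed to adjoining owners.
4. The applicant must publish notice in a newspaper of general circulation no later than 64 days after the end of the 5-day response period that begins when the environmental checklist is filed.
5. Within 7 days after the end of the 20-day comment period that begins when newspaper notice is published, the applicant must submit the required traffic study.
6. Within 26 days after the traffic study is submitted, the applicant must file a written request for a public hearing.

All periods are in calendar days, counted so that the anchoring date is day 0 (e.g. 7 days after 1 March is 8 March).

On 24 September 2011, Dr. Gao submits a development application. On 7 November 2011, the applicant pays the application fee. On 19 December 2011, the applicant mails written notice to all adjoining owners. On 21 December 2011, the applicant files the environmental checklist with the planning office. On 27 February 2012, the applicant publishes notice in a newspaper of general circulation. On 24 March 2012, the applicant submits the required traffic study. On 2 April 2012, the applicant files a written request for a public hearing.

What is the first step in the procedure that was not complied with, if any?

None — every step was satisfied

Step 1 — counting 45 days from 24 September 2011 (when the application is submitted) gives a deadline of 8 November 2011; done 7 November 2011 — timely.
Step 2 — counting 40 days from 6 December 2011 (end of the 29-day objection period, which began when the application fee is paid on 7 November 2011) gives a deadline of 15 January 2012; 19 December 2011 is within that limit.
Step 3 — counting 68 days from 19 December 2011 (when notice is mailed to adjoining owners) gives a deadline of 25 February 2012; done 21 December 2011 — timely.
Step 4 — counting 64 days from 26 December 2011 (end of the 5-day response period, which began when the environmental checklist is filed on 21 December 2011) gives a deadline of 28 February 2012; 27 February 2012 is within that limit.
Step 5 — counting 7 days from 18 March 2012 (end of the 20-day comment period, which began when newspaper notice is published on 27 February 2012) gives a deadline of 25 March 2012; 24 March 2012 is within that limit.
Step 6 — counting 26 days from 24 March 2012 (when the traffic study is submitted) gives a deadline of 19 April 2012; 2 April 2012 is within that limit.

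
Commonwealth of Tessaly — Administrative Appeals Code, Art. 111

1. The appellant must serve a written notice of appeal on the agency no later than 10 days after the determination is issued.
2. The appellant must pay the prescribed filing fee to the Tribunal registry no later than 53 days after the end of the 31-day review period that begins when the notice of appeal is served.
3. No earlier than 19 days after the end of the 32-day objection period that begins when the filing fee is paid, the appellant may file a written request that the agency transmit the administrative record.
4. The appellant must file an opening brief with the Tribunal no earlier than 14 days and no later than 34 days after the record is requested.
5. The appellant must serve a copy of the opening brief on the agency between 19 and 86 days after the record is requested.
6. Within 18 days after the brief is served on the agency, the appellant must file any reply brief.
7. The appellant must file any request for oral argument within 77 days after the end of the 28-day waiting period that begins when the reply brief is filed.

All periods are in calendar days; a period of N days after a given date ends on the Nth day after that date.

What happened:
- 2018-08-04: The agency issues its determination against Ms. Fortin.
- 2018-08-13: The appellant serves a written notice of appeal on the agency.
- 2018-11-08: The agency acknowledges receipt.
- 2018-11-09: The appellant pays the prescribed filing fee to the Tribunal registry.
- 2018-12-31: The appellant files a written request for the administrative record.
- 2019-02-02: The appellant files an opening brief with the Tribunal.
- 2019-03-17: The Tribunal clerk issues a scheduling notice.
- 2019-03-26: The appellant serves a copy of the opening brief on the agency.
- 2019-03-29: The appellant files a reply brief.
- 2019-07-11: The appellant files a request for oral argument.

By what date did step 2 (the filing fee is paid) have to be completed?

2018-11-05

The notice of appeal is served on 2018-08-13; the 31-day review period therefore ends 2018-09-13, and step 2 runs from that date. 53 days after 2018-09-13 is 2018-11-05.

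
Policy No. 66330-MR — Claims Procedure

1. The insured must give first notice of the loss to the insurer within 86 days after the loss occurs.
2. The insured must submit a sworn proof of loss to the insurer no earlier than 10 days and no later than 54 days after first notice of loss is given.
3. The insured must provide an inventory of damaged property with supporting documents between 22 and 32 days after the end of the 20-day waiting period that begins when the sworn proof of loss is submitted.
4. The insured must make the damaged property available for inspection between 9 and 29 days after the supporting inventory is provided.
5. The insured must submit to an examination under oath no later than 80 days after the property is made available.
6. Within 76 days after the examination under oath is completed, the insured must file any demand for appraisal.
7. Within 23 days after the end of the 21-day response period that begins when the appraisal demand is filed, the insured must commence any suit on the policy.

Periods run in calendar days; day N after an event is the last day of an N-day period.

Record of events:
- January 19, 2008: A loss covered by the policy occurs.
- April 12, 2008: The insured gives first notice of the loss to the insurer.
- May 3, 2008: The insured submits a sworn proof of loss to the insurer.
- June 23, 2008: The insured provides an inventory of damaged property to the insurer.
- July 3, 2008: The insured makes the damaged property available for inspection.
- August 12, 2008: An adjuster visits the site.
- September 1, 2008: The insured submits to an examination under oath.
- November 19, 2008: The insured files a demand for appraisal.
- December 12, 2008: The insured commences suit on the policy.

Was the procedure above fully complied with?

Step 1 — counting 86 days from January 19, 2008 (when the loss occurs) gives a deadline of April 14, 2008; completed April 12, 2008, before the deadline.
Step 2 — 10 and 54 days from April 12, 2008 (when first notice of loss is given) are April 22, 2008 and June 5, 2008 respectively; done May 3, 2008, which is between those dates.
Step 3 — 22 and 32 days from May 23, 2008 (end of the 20-day waiting period, which began when the sworn proof of loss is submitted on May 3, 2008) are June 14, 2008 and June 24, 2008 respectively; done June 23, 2008, which is between those dates.
Step 4 — 9 and 29 days from June 23, 2008 (when the supporting inventory is provided) are July 2, 2008 and July 22, 2008 respectively; done July 3, 2008, which is between those dates.
Step 5 — counting 80 days from July 3, 2008 (when the property is made available) gives a deadline of September 21, 2008; September 1, 2008 is within that limit.
Step 6 — counting 76 days from September 1, 2008 (when the examination under oath is completed) gives a deadline of November 16, 2008; done November 19, 2008 — 3 days late.
The procedure was therefore not followed at step 6.

No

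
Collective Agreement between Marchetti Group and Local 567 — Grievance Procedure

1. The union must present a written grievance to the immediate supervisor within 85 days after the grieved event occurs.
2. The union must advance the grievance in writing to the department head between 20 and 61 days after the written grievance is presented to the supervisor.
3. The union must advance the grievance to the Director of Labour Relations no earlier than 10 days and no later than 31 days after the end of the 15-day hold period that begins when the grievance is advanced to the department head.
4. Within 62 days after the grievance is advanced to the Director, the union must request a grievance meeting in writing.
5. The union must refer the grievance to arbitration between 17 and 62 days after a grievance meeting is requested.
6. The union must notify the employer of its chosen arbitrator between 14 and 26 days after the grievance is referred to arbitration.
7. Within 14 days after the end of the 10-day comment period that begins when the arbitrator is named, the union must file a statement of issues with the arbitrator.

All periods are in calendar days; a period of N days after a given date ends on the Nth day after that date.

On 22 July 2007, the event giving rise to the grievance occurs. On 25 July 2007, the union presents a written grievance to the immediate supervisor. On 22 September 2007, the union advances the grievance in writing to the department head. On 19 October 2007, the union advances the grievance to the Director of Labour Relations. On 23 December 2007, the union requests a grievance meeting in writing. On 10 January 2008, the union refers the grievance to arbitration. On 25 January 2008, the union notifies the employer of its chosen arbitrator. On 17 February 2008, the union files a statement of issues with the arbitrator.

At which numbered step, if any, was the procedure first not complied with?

Step 4

Step 1: 85 days after 22 July 2007 (when the grieved event occurs) is 15 October 2007; 25 July 2007 is within that limit.
Step 2: the window is 20–61 days after 25 July 2007 (when the written grievance is presented to the supervisor), so 14 August 2007 through 24 September 2007; done 22 September 2007, which is between those dates.
Step 3: the window is 10–31 days after 7 October 2007 (end of the 15-day hold period, which began when the grievance is advanced to the department head on 22 September 2007), so 17 October 2007 through 7 November 2007; done 19 October 2007, which is between those dates.
Step 4: 62 days after 19 October 2007 (when the grievance is advanced to the Director) is 20 December 2007; 23 December 2007 misses that deadline by 3 days.
The procedure was therefore not followed at step 4.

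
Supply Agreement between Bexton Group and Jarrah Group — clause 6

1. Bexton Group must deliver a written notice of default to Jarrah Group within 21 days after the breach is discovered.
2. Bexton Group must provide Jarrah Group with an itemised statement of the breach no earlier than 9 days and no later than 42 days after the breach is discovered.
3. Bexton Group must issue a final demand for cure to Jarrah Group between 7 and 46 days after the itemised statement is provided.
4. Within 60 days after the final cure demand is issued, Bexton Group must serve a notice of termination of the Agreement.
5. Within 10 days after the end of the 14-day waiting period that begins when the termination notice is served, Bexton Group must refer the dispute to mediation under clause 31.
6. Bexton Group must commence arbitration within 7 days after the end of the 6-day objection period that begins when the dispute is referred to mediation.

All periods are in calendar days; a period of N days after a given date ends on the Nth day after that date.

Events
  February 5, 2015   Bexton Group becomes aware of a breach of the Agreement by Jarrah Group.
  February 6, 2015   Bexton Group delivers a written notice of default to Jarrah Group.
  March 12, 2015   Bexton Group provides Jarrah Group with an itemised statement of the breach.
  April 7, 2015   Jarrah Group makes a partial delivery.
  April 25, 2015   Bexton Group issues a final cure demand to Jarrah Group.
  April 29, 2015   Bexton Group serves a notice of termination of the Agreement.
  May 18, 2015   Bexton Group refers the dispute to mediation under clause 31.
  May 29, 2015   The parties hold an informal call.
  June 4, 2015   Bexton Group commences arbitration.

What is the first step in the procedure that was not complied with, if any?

Step 1: 21 days after February 5, 2015 (when the breach is discovered) is February 26, 2015; done February 6, 2015 — timely.
Step 2: the window is 9–42 days after February 5, 2015 (when the breach is discovered), so February 14, 2015 through March 19, 2015; done March 12, 2015 — within the window.
Step 3: the window is 7–46 days after March 12, 2015 (when the itemised statement is provided), so March 19, 2015 through April 27, 2015; done April 25, 2015, which is between those dates.
Step 4: 60 days after April 25, 2015 (when the final cure demand is issued) is June 24, 2015; completed April 29, 2015, before the deadline.
Step 5: 10 days after May 13, 2015 (end of the 14-day waiting period, which began when the termination notice is served on April 29, 2015) is May 23, 2015; done May 18, 2015 — timely.
Step 6: 7 days after May 24, 2015 (end of the 6-day objection period, which began when the dispute is referred to mediation on May 18, 2015) is May 31, 2015; June 4, 2015 misses that deadline by 4 days.

Step 6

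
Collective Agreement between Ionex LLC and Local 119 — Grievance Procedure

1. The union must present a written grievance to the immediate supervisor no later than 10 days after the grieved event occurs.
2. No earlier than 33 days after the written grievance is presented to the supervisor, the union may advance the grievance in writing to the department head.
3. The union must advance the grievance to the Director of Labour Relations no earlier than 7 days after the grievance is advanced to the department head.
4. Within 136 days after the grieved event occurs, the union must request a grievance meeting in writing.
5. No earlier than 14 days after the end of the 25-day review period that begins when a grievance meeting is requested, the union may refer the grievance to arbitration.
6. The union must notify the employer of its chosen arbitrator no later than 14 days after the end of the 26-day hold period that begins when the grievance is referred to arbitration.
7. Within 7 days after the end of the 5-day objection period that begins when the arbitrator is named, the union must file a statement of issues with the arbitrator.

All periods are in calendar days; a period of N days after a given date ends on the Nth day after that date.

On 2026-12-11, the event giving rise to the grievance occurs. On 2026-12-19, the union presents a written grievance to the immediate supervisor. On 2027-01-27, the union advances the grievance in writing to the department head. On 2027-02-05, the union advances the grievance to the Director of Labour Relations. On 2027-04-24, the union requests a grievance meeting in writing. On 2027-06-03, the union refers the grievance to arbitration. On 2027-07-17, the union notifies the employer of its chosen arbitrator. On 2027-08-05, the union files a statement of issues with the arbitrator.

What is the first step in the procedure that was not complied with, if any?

Step 1: 10 days after 2026-12-11 (when the grieved event occurs) is 2026-12-21; 2026-12-19 is within that limit.
Step 2: the earliest permitted date is 33 days after 2026-12-19 (when the written grievance is presented to the supervisor), i.e. 2027-01-21; done 2027-01-27 — permitted.
Step 3: the earliest permitted date is 7 days after 2027-01-27 (when the grievance is advanced to the department head), i.e. 2027-02-03; done 2027-02-05 — permitted.
Step 4: 136 days after 2026-12-11 (when the grieved event occurs) is 2027-04-26; 2027-04-24 is within that limit.
Step 5: the earliest permitted date is 14 days after 2027-05-19 (end of the 25-day review period, which began when a grievance meeting is requested on 2027-04-24), i.e. 2027-06-02; done 2027-06-03 — permitted.
Step 6: 14 days after 2027-06-29 (end of the 26-day hold period, which began when the grievance is referred to arbitration on 2027-06-03) is 2027-07-13; done 2027-07-17 — 4 days late.
The analysis stops there.

Step 6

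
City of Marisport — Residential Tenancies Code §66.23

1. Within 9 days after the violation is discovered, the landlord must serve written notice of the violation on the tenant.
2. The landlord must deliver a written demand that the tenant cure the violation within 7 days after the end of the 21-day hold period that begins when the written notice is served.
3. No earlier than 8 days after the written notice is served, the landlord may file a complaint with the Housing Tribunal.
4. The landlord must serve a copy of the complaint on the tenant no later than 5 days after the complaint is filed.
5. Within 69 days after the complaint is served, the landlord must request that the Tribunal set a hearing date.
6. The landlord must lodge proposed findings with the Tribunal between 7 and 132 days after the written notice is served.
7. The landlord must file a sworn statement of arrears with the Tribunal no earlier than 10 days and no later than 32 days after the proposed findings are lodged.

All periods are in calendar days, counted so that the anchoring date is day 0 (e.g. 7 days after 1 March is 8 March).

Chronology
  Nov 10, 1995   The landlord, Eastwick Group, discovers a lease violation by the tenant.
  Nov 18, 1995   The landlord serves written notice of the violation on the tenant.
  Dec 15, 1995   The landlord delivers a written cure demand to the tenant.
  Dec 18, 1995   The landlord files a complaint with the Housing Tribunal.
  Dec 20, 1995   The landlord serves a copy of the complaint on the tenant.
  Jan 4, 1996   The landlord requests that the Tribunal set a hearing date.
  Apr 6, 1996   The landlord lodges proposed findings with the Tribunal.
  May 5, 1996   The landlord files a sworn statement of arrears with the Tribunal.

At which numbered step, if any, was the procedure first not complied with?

Step 1 — counting 9 days from Nov 10, 1995 (when the violation is discovered) gives a deadline of Nov 19, 1995; done Nov 18, 1995 — timely.
Step 2 — counting 7 days from Dec 9, 1995 (end of the 21-day hold period, which began when the written notice is served on Nov 18, 1995) gives a deadline of Dec 16, 1995; Dec 15, 1995 is within that limit.
Step 3 — must wait 8 days from Nov 18, 1995 (when the written notice is served), so not before Nov 26, 1995; done Dec 18, 1995, after the minimum wait.
Step 4 — counting 5 days from Dec 18, 1995 (when the complaint is filed) gives a deadline of Dec 23, 1995; done Dec 20, 1995 — timely.
Step 5 — counting 69 days from Dec 20, 1995 (when the complaint is served) gives a deadline of Feb 27, 1996; done Jan 4, 1996 — timely.
Step 6 — 7 and 132 days from Nov 18, 1995 (when the written notice is served) are Nov 25, 1995 and Mar 29, 1996 respectively; done Apr 6, 1996 — 8 days after the window closed.

Step 6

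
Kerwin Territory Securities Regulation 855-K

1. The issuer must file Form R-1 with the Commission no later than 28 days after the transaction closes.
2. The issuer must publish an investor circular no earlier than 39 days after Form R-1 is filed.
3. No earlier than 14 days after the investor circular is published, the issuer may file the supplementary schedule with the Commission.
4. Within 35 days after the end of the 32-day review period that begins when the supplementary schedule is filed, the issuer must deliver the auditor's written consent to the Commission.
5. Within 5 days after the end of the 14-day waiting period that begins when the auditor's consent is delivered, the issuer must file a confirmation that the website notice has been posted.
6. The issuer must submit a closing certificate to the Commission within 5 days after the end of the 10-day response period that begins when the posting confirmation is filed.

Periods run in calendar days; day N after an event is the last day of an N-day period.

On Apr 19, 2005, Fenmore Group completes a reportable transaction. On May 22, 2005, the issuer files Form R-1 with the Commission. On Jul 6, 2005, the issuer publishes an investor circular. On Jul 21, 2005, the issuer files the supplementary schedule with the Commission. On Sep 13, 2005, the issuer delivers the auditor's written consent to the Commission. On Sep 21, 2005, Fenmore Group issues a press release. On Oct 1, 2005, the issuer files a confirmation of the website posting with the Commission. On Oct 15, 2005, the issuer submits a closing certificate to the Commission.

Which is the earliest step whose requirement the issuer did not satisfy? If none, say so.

Step 1

(1) due by Apr 19, 2005 + 28 days = May 17, 2005; not done until May 22, 2005, 5 days after the deadline.
No need to go further; step 1 was not satisfied.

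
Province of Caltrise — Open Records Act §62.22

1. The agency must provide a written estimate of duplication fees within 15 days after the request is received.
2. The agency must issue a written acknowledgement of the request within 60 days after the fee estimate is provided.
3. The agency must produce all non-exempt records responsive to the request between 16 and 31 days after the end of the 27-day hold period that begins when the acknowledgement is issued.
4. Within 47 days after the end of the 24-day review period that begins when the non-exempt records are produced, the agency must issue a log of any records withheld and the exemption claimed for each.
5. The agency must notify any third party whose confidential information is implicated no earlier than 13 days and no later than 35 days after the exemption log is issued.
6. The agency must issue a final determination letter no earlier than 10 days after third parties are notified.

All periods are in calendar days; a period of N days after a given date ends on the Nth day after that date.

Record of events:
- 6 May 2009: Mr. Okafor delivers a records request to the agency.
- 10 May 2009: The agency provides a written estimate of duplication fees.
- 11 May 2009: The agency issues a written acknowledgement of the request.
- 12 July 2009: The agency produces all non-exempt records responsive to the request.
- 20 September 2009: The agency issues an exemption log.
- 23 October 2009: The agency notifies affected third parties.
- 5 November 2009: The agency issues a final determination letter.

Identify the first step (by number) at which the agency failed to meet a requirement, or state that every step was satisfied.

Step 3

Step 1: 15 days after 6 May 2009 (when the request is received) is 21 May 2009; completed 10 May 2009, before the deadline.
Step 2: 60 days after 10 May 2009 (when the fee estimate is provided) is 9 July 2009; done 11 May 2009 — timely.
Step 3: the window is 16–31 days after 7 June 2009 (end of the 27-day hold period, which began when the acknowledgement is issued on 11 May 2009), so 23 June 2009 through 8 July 2009; done 12 July 2009 — 4 days after the window closed.
That is the first point of non-compliance.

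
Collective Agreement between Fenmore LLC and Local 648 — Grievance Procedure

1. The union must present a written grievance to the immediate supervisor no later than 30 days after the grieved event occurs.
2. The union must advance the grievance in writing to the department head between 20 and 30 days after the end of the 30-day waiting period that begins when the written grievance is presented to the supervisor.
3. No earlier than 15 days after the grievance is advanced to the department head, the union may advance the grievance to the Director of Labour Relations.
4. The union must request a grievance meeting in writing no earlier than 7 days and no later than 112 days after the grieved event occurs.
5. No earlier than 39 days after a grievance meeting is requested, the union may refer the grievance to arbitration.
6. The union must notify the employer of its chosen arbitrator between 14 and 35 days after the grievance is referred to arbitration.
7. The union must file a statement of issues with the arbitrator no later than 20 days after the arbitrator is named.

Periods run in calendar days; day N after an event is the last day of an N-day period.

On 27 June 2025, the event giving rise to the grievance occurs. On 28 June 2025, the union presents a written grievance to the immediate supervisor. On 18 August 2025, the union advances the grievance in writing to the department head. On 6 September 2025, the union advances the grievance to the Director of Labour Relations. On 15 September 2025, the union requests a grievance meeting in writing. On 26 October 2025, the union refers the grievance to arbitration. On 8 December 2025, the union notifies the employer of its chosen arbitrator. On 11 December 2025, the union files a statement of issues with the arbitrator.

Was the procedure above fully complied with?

No

(1) due by 27 June 2025 + 30 days = 27 July 2025; 28 June 2025 is within that limit.
(2) the permitted window runs from 28 July 2025 + 20 = 17 August 2025 to 28 July 2025 + 30 = 27 August 2025; done 18 August 2025, which is between those dates.
(3) permitted from 18 August 2025 + 15 days = 2 September 2025 onward; done 6 September 2025, after the minimum wait.
(4) the permitted window runs from 27 June 2025 + 7 = 4 July 2025 to 27 June 2025 + 112 = 17 October 2025; done 15 September 2025, which is between those dates.
(5) permitted from 15 September 2025 + 39 days = 24 October 2025 onward; done 26 October 2025 — permitted.
(6) the permitted window runs from 26 October 2025 + 14 = 9 November 2025 to 26 October 2025 + 35 = 30 November 2025; 8 December 2025 is 8 days past the end of the window.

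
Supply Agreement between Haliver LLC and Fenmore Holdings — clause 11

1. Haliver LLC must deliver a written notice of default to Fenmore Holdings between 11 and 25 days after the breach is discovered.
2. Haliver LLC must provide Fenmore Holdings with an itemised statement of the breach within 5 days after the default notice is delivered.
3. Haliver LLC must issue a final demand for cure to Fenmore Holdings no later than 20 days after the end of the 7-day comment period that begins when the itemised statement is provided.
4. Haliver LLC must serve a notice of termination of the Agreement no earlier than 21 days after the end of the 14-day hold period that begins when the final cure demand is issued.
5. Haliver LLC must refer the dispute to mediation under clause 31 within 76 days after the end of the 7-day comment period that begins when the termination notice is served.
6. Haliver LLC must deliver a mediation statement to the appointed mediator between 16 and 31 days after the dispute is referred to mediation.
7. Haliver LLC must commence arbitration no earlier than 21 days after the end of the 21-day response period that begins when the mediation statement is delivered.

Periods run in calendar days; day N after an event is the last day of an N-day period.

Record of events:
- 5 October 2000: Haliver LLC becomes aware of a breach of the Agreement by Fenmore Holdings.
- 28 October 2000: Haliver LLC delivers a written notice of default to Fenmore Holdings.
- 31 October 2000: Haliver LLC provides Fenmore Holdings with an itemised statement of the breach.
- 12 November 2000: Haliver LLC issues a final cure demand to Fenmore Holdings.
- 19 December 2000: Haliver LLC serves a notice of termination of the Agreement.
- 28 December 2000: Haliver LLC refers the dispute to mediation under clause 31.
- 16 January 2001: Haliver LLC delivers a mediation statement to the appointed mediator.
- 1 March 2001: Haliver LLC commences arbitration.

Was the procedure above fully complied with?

Yes

Step 1: the window is 11–25 days after 5 October 2000 (when the breach is discovered), so 16 October 2000 through 30 October 2000; done 28 October 2000 — within the window.
Step 2: 5 days after 28 October 2000 (when the default notice is delivered) is 2 November 2000; 31 October 2000 is within that limit.
Step 3: 20 days after 7 November 2000 (end of the 7-day comment period, which began when the itemised statement is provided on 31 October 2000) is 27 November 2000; done 12 November 2000 — timely.
Step 4: the earliest permitted date is 21 days after 26 November 2000 (end of the 14-day hold period, which began when the final cure demand is issued on 12 November 2000), i.e. 17 December 2000; 19 December 2000 is on or after that date.
Step 5: 76 days after 26 December 2000 (end of the 7-day comment period, which began when the termination notice is served on 19 December 2000) is 12 March 2001; completed 28 December 2000, before the deadline.
Step 6: the window is 16–31 days after 28 December 2000 (when the dispute is referred to mediation), so 13 January 2001 through 28 January 2001; done 16 January 2001 — within the window.
Step 7: the earliest permitted date is 21 days after 6 February 2001 (end of the 21-day response period, which began when the mediation statement is delivered on 16 January 2001), i.e. 27 February 2001; 1 March 2001 is on or after that date.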